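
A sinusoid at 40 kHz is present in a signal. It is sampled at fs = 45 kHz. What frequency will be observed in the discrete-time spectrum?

5 kHz

40 kHz > fs/2 = 22.5 kHz, folds to fs − 40 kHz = 5 kHz.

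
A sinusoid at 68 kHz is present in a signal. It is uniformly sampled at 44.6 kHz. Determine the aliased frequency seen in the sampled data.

68 kHz mod fs = 23.4 kHz.
23.4 kHz > fs/2 = 22.3 kHz, folds to fs − 23.4 kHz = 21.2 kHz.

21.2 kHz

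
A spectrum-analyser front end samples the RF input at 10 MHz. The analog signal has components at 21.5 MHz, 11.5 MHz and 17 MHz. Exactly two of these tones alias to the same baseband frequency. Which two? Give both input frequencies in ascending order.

11.5 MHz, 21.5 MHz

fs/2 = 5 MHz.
21.5 MHz mod fs = 1.5 MHz.
1.5 MHz ≤ fs/2 = 5 MHz, appears at 1.5 MHz.
11.5 MHz mod fs = 1.5 MHz.
1.5 MHz ≤ fs/2 = 5 MHz, appears at 1.5 MHz.
17 MHz mod fs = 7 MHz.
7 MHz > fs/2 = 5 MHz, folds to fs − 7 MHz = 3 MHz.
11.5 MHz and 21.5 MHz both map to 1.5 MHz.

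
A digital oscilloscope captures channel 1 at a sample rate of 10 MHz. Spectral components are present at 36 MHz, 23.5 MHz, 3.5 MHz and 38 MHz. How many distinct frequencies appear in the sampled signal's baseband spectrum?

3

fs/2 = 5 MHz.
36 MHz mod fs = 6 MHz.
6 MHz > fs/2 = 5 MHz, folds to fs − 6 MHz = 4 MHz.
23.5 MHz mod fs = 3.5 MHz.
3.5 MHz ≤ fs/2 = 5 MHz, appears at 3.5 MHz.
3.5 MHz ≤ fs/2 = 5 MHz, passes unchanged.
38 MHz mod fs = 8 MHz.
8 MHz > fs/2 = 5 MHz, folds to fs − 8 MHz = 2 MHz.
Distinct values: {2 MHz, 3.5 MHz, 4 MHz} → 3.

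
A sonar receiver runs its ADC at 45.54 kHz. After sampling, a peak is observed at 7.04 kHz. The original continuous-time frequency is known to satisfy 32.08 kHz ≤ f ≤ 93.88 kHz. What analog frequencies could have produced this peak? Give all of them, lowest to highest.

Frequencies that alias to 7.04 kHz are k·fs ± 7.04 kHz for integer k ≥ 0.
k=0: 7.04 kHz.
k=1: 38.5 kHz, 52.58 kHz.
k=2: 84.04 kHz, 98.12 kHz.
k=3: 129.58 kHz, 143.66 kHz.
Within [32.08 kHz, 93.88 kHz]: 38.5 kHz, 52.58 kHz, 84.04 kHz.

38.5 kHz, 52.58 kHz, 84.04 kHz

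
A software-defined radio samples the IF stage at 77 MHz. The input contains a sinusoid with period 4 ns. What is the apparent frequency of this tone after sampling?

T = 4 ns → f = 1/T = 250 MHz.
250 MHz mod fs = 19 MHz.
19 MHz ≤ fs/2 = 38.5 MHz, appears at 19 MHz.

19 MHz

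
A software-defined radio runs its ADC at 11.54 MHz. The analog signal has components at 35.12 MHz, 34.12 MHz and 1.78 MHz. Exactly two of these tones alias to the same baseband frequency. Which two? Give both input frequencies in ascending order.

fs/2 = 5.77 MHz.
35.12 MHz mod fs = 0.5 MHz.
0.5 MHz ≤ fs/2 = 5.77 MHz, appears at 0.5 MHz.
34.12 MHz mod fs = 11.04 MHz.
11.04 MHz > fs/2 = 5.77 MHz, folds to fs − 11.04 MHz = 0.5 MHz.
1.78 MHz ≤ fs/2 = 5.77 MHz, passes unchanged.
34.12 MHz and 35.12 MHz both map to 0.5 MHz.

34.12 MHz, 35.12 MHz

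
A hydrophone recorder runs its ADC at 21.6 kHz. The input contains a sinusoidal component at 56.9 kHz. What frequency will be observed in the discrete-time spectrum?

7.9 kHz

56.9 kHz mod fs = 13.7 kHz.
13.7 kHz > fs/2 = 10.8 kHz, folds to fs − 13.7 kHz = 7.9 kHz.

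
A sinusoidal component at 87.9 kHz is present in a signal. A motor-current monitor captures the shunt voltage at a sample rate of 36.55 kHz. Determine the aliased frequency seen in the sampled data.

87.9 kHz mod fs = 14.8 kHz.
14.8 kHz ≤ fs/2 = 18.275 kHz, appears at 14.8 kHz.

14.8 kHz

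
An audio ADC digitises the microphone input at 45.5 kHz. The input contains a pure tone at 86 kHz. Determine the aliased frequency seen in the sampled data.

86 kHz mod fs = 40.5 kHz.
40.5 kHz > fs/2 = 22.75 kHz, folds to fs − 40.5 kHz = 5 kHz.

5 kHz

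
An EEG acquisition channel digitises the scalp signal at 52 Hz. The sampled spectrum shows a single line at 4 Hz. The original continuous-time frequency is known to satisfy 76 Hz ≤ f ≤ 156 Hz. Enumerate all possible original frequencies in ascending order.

100 Hz, 108 Hz, 152 Hz

Frequencies that alias to 4 Hz are k·fs ± 4 Hz for integer k ≥ 0.
k=0: 4 Hz.
k=1: 48 Hz, 56 Hz.
k=2: 100 Hz, 108 Hz.
k=3: 152 Hz, 160 Hz.
k=4: 204 Hz, 212 Hz.
Within [76 Hz, 156 Hz]: 100 Hz, 108 Hz, 152 Hz.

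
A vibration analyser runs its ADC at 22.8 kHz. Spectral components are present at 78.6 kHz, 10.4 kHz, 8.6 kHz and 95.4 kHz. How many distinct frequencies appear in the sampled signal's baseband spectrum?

4

fs/2 = 11.4 kHz.
78.6 kHz mod fs = 10.2 kHz.
10.2 kHz ≤ fs/2 = 11.4 kHz, appears at 10.2 kHz.
10.4 kHz ≤ fs/2 = 11.4 kHz, passes unchanged.
8.6 kHz ≤ fs/2 = 11.4 kHz, passes unchanged.
95.4 kHz mod fs = 4.2 kHz.
4.2 kHz ≤ fs/2 = 11.4 kHz, appears at 4.2 kHz.
Distinct values: {4.2 kHz, 8.6 kHz, 10.2 kHz, 10.4 kHz} → 4.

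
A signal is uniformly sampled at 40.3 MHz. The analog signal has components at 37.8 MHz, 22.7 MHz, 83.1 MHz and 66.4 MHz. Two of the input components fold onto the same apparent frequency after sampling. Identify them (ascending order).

fs/2 = 20.15 MHz.
37.8 MHz > fs/2 = 20.15 MHz, folds to fs − 37.8 MHz = 2.5 MHz.
22.7 MHz > fs/2 = 20.15 MHz, folds to fs − 22.7 MHz = 17.6 MHz.
83.1 MHz mod fs = 2.5 MHz.
2.5 MHz ≤ fs/2 = 20.15 MHz, appears at 2.5 MHz.
66.4 MHz mod fs = 26.1 MHz.
26.1 MHz > fs/2 = 20.15 MHz, folds to fs − 26.1 MHz = 14.2 MHz.
37.8 MHz and 83.1 MHz both map to 2.5 MHz.

37.8 MHz, 83.1 MHz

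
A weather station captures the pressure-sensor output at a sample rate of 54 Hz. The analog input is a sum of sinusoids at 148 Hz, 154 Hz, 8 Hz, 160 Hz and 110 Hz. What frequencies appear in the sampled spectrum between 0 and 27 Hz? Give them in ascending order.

2 Hz, 8 Hz, 14 Hz

fs/2 = 27 Hz.
148 Hz mod fs = 40 Hz.
40 Hz > fs/2 = 27 Hz, folds to fs − 40 Hz = 14 Hz.
154 Hz mod fs = 46 Hz.
46 Hz > fs/2 = 27 Hz, folds to fs − 46 Hz = 8 Hz.
8 Hz ≤ fs/2 = 27 Hz, passes unchanged.
160 Hz mod fs = 52 Hz.
52 Hz > fs/2 = 27 Hz, folds to fs − 52 Hz = 2 Hz.
110 Hz mod fs = 2 Hz.
2 Hz ≤ fs/2 = 27 Hz, appears at 2 Hz.
Distinct values: {2 Hz, 8 Hz, 14 Hz}.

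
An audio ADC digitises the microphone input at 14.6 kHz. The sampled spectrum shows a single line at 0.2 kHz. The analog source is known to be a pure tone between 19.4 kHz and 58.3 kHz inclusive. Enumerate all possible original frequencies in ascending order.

Frequencies that alias to 0.2 kHz are k·fs ± 0.2 kHz for integer k ≥ 0.
k=0: 0.2 kHz.
k=1: 14.4 kHz, 14.8 kHz.
k=2: 29 kHz, 29.4 kHz.
k=3: 43.6 kHz, 44 kHz.
k=4: 58.2 kHz, 58.6 kHz.
k=5: 72.8 kHz, 73.2 kHz.
Within [19.4 kHz, 58.3 kHz]: 29 kHz, 29.4 kHz, 43.6 kHz, 44 kHz, 58.2 kHz.

29 kHz, 29.4 kHz, 43.6 kHz, 44 kHz, 58.2 kHz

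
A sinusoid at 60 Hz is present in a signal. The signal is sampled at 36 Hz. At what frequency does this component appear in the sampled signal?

12 Hz

60 Hz mod fs = 24 Hz.
24 Hz > fs/2 = 18 Hz, folds to fs − 24 Hz = 12 Hz.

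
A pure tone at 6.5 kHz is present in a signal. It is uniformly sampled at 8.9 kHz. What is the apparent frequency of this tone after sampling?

2.4 kHz

6.5 kHz > fs/2 = 4.45 kHz, folds to fs − 6.5 kHz = 2.4 kHz.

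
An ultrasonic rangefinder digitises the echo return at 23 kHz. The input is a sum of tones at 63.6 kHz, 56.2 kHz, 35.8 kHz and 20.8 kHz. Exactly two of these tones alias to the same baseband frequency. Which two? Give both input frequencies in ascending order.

fs/2 = 11.5 kHz.
63.6 kHz mod fs = 17.6 kHz.
17.6 kHz > fs/2 = 11.5 kHz, folds to fs − 17.6 kHz = 5.4 kHz.
56.2 kHz mod fs = 10.2 kHz.
10.2 kHz ≤ fs/2 = 11.5 kHz, appears at 10.2 kHz.
35.8 kHz mod fs = 12.8 kHz.
12.8 kHz > fs/2 = 11.5 kHz, folds to fs − 12.8 kHz = 10.2 kHz.
20.8 kHz > fs/2 = 11.5 kHz, folds to fs − 20.8 kHz = 2.2 kHz.
35.8 kHz and 56.2 kHz both map to 10.2 kHz.

35.8 kHz, 56.2 kHz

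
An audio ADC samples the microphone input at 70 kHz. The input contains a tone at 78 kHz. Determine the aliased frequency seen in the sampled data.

8 kHz

78 kHz mod fs = 8 kHz.
8 kHz ≤ fs/2 = 35 kHz, appears at 8 kHz.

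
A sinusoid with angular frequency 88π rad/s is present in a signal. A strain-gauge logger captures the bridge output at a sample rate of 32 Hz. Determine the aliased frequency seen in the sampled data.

ω = 88π rad/s → f = ω/(2π) = 44 Hz.
44 Hz mod fs = 12 Hz.
12 Hz ≤ fs/2 = 16 Hz, appears at 12 Hz.

12 Hz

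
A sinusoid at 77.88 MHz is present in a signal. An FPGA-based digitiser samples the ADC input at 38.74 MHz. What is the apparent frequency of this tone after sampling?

77.88 MHz mod fs = 0.4 MHz.
0.4 MHz ≤ fs/2 = 19.37 MHz, appears at 0.4 MHz.

0.4 MHz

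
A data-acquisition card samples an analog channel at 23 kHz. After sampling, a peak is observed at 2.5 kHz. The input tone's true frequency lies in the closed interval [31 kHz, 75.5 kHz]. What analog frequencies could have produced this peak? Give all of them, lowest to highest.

Frequencies that alias to 2.5 kHz are k·fs ± 2.5 kHz for integer k ≥ 0.
k=0: 2.5 kHz.
k=1: 20.5 kHz, 25.5 kHz.
k=2: 43.5 kHz, 48.5 kHz.
k=3: 66.5 kHz, 71.5 kHz.
k=4: 89.5 kHz, 94.5 kHz.
Within [31 kHz, 75.5 kHz]: 43.5 kHz, 48.5 kHz, 66.5 kHz, 71.5 kHz.

43.5 kHz, 48.5 kHz, 66.5 kHz, 71.5 kHz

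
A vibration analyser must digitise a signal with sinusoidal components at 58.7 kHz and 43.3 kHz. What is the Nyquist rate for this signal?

117.4 kHz

Highest-frequency component: 58.7 kHz.
Nyquist rate = 2 × 58.7 kHz = 117.4 kHz.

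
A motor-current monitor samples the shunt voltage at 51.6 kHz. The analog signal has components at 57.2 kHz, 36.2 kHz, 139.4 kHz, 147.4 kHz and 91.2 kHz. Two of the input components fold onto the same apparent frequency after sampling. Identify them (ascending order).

fs/2 = 25.8 kHz.
57.2 kHz mod fs = 5.6 kHz.
5.6 kHz ≤ fs/2 = 25.8 kHz, appears at 5.6 kHz.
36.2 kHz > fs/2 = 25.8 kHz, folds to fs − 36.2 kHz = 15.4 kHz.
139.4 kHz mod fs = 36.2 kHz.
36.2 kHz > fs/2 = 25.8 kHz, folds to fs − 36.2 kHz = 15.4 kHz.
147.4 kHz mod fs = 44.2 kHz.
44.2 kHz > fs/2 = 25.8 kHz, folds to fs − 44.2 kHz = 7.4 kHz.
91.2 kHz mod fs = 39.6 kHz.
39.6 kHz > fs/2 = 25.8 kHz, folds to fs − 39.6 kHz = 12 kHz.
36.2 kHz and 139.4 kHz both map to 15.4 kHz.

36.2 kHz, 139.4 kHz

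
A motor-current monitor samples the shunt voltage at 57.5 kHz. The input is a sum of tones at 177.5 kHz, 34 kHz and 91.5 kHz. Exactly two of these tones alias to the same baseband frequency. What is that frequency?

fs/2 = 28.75 kHz.
177.5 kHz mod fs = 5 kHz.
5 kHz ≤ fs/2 = 28.75 kHz, appears at 5 kHz.
34 kHz > fs/2 = 28.75 kHz, folds to fs − 34 kHz = 23.5 kHz.
91.5 kHz mod fs = 34 kHz.
34 kHz > fs/2 = 28.75 kHz, folds to fs − 34 kHz = 23.5 kHz.
34 kHz and 91.5 kHz both map to 23.5 kHz.

23.5 kHz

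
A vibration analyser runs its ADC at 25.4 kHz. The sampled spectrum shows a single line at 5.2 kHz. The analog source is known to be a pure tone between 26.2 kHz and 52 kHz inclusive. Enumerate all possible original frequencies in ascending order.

30.6 kHz, 45.6 kHz

Frequencies that alias to 5.2 kHz are k·fs ± 5.2 kHz for integer k ≥ 0.
k=0: 5.2 kHz.
k=1: 20.2 kHz, 30.6 kHz.
k=2: 45.6 kHz, 56 kHz.
k=3: 71 kHz, 81.4 kHz.
Within [26.2 kHz, 52 kHz]: 30.6 kHz, 45.6 kHz.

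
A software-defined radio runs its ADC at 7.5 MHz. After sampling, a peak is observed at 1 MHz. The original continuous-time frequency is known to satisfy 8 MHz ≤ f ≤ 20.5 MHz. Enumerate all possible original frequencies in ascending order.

8.5 MHz, 14 MHz, 16 MHz

Frequencies that alias to 1 MHz are k·fs ± 1 MHz for integer k ≥ 0.
k=0: 1 MHz.
k=1: 6.5 MHz, 8.5 MHz.
k=2: 14 MHz, 16 MHz.
k=3: 21.5 MHz, 23.5 MHz.
Within [8 MHz, 20.5 MHz]: 8.5 MHz, 14 MHz, 16 MHz.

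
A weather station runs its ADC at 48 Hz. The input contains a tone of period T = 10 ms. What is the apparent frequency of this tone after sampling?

4 Hz

T = 10 ms → f = 1/T = 100 Hz.
100 Hz mod fs = 4 Hz.
4 Hz ≤ fs/2 = 24 Hz, appears at 4 Hz.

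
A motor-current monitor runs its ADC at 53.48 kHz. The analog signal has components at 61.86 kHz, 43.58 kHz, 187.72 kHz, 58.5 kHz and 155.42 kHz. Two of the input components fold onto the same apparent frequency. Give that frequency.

5.02 kHz

fs/2 = 26.74 kHz.
61.86 kHz mod fs = 8.38 kHz.
8.38 kHz ≤ fs/2 = 26.74 kHz, appears at 8.38 kHz.
43.58 kHz > fs/2 = 26.74 kHz, folds to fs − 43.58 kHz = 9.9 kHz.
187.72 kHz mod fs = 27.28 kHz.
27.28 kHz > fs/2 = 26.74 kHz, folds to fs − 27.28 kHz = 26.2 kHz.
58.5 kHz mod fs = 5.02 kHz.
5.02 kHz ≤ fs/2 = 26.74 kHz, appears at 5.02 kHz.
155.42 kHz mod fs = 48.46 kHz.
48.46 kHz > fs/2 = 26.74 kHz, folds to fs − 48.46 kHz = 5.02 kHz.
58.5 kHz and 155.42 kHz both map to 5.02 kHz.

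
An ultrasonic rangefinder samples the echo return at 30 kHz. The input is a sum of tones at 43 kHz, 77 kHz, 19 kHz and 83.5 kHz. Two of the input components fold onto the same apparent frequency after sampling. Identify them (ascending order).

fs/2 = 15 kHz.
43 kHz mod fs = 13 kHz.
13 kHz ≤ fs/2 = 15 kHz, appears at 13 kHz.
77 kHz mod fs = 17 kHz.
17 kHz > fs/2 = 15 kHz, folds to fs − 17 kHz = 13 kHz.
19 kHz > fs/2 = 15 kHz, folds to fs − 19 kHz = 11 kHz.
83.5 kHz mod fs = 23.5 kHz.
23.5 kHz > fs/2 = 15 kHz, folds to fs − 23.5 kHz = 6.5 kHz.
43 kHz and 77 kHz both map to 13 kHz.

43 kHz, 77 kHz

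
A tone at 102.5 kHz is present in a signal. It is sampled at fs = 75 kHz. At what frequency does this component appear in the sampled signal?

102.5 kHz mod fs = 27.5 kHz.
27.5 kHz ≤ fs/2 = 37.5 kHz, appears at 27.5 kHz.

27.5 kHz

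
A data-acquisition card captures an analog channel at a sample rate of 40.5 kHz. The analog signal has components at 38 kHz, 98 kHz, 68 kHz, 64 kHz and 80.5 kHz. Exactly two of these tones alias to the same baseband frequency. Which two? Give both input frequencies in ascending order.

64 kHz, 98 kHz

fs/2 = 20.25 kHz.
38 kHz > fs/2 = 20.25 kHz, folds to fs − 38 kHz = 2.5 kHz.
98 kHz mod fs = 17 kHz.
17 kHz ≤ fs/2 = 20.25 kHz, appears at 17 kHz.
68 kHz mod fs = 27.5 kHz.
27.5 kHz > fs/2 = 20.25 kHz, folds to fs − 27.5 kHz = 13 kHz.
64 kHz mod fs = 23.5 kHz.
23.5 kHz > fs/2 = 20.25 kHz, folds to fs − 23.5 kHz = 17 kHz.
80.5 kHz mod fs = 40 kHz.
40 kHz > fs/2 = 20.25 kHz, folds to fs − 40 kHz = 0.5 kHz.
64 kHz and 98 kHz both map to 17 kHz.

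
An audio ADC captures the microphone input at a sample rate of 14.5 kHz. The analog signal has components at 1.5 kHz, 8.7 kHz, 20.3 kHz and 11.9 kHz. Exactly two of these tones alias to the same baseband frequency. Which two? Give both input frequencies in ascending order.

8.7 kHz, 20.3 kHz

fs/2 = 7.25 kHz.
1.5 kHz ≤ fs/2 = 7.25 kHz, passes unchanged.
8.7 kHz > fs/2 = 7.25 kHz, folds to fs − 8.7 kHz = 5.8 kHz.
20.3 kHz mod fs = 5.8 kHz.
5.8 kHz ≤ fs/2 = 7.25 kHz, appears at 5.8 kHz.
11.9 kHz > fs/2 = 7.25 kHz, folds to fs − 11.9 kHz = 2.6 kHz.
8.7 kHz and 20.3 kHz both map to 5.8 kHz.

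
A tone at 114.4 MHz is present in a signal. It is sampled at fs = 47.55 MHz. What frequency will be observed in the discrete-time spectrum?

114.4 MHz mod fs = 19.3 MHz.
19.3 MHz ≤ fs/2 = 23.775 MHz, appears at 19.3 MHz.

19.3 MHz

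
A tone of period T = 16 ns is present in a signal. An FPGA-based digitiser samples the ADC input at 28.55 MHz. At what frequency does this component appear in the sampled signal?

5.4 MHz

T = 16 ns → f = 1/T = 62.5 MHz.
62.5 MHz mod fs = 5.4 MHz.
5.4 MHz ≤ fs/2 = 14.275 MHz, appears at 5.4 MHz.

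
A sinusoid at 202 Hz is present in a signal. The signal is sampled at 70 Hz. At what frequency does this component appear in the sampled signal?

8 Hz

202 Hz mod fs = 62 Hz.
62 Hz > fs/2 = 35 Hz, folds to fs − 62 Hz = 8 Hz.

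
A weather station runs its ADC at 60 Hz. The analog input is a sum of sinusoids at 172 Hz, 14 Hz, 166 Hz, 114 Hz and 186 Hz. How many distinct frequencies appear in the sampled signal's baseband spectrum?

3

fs/2 = 30 Hz.
172 Hz mod fs = 52 Hz.
52 Hz > fs/2 = 30 Hz, folds to fs − 52 Hz = 8 Hz.
14 Hz ≤ fs/2 = 30 Hz, passes unchanged.
166 Hz mod fs = 46 Hz.
46 Hz > fs/2 = 30 Hz, folds to fs − 46 Hz = 14 Hz.
114 Hz mod fs = 54 Hz.
54 Hz > fs/2 = 30 Hz, folds to fs − 54 Hz = 6 Hz.
186 Hz mod fs = 6 Hz.
6 Hz ≤ fs/2 = 30 Hz, appears at 6 Hz.
Distinct values: {6 Hz, 8 Hz, 14 Hz} → 3.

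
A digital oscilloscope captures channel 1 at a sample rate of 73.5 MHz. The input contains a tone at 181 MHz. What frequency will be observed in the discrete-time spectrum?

181 MHz mod fs = 34 MHz.
34 MHz ≤ fs/2 = 36.75 MHz, appears at 34 MHz.

34 MHz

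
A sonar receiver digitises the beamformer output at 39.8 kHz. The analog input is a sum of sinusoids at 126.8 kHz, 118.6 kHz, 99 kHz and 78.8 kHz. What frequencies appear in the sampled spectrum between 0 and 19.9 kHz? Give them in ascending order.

fs/2 = 19.9 kHz.
126.8 kHz mod fs = 7.4 kHz.
7.4 kHz ≤ fs/2 = 19.9 kHz, appears at 7.4 kHz.
118.6 kHz mod fs = 39 kHz.
39 kHz > fs/2 = 19.9 kHz, folds to fs − 39 kHz = 0.8 kHz.
99 kHz mod fs = 19.4 kHz.
19.4 kHz ≤ fs/2 = 19.9 kHz, appears at 19.4 kHz.
78.8 kHz mod fs = 39 kHz.
39 kHz > fs/2 = 19.9 kHz, folds to fs − 39 kHz = 0.8 kHz.
Distinct values: {0.8 kHz, 7.4 kHz, 19.4 kHz}.

0.8 kHz, 7.4 kHz, 19.4 kHz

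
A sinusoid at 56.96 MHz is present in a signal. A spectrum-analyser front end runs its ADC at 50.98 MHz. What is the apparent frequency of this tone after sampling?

5.98 MHz

56.96 MHz mod fs = 5.98 MHz.
5.98 MHz ≤ fs/2 = 25.49 MHz, appears at 5.98 MHz.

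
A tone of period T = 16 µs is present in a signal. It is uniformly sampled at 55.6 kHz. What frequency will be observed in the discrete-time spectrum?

T = 16 µs → f = 1/T = 62.5 kHz.
62.5 kHz mod fs = 6.9 kHz.
6.9 kHz ≤ fs/2 = 27.8 kHz, appears at 6.9 kHz.

6.9 kHz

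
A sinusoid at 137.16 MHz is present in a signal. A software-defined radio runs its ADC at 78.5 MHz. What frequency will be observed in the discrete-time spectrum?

137.16 MHz mod fs = 58.66 MHz.
58.66 MHz > fs/2 = 39.25 MHz, folds to fs − 58.66 MHz = 19.84 MHz.

19.84 MHz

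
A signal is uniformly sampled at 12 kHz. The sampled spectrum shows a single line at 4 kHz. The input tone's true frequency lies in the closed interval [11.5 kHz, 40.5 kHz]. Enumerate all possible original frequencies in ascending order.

16 kHz, 20 kHz, 28 kHz, 32 kHz, 40 kHz

Frequencies that alias to 4 kHz are k·fs ± 4 kHz for integer k ≥ 0.
k=0: 4 kHz.
k=1: 8 kHz, 16 kHz.
k=2: 20 kHz, 28 kHz.
k=3: 32 kHz, 40 kHz.
k=4: 44 kHz, 52 kHz.
Within [11.5 kHz, 40.5 kHz]: 16 kHz, 20 kHz, 28 kHz, 32 kHz, 40 kHz.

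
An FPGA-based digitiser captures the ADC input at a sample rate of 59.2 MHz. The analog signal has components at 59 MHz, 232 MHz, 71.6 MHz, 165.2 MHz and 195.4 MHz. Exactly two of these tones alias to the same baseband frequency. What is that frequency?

fs/2 = 29.6 MHz.
59 MHz > fs/2 = 29.6 MHz, folds to fs − 59 MHz = 0.2 MHz.
232 MHz mod fs = 54.4 MHz.
54.4 MHz > fs/2 = 29.6 MHz, folds to fs − 54.4 MHz = 4.8 MHz.
71.6 MHz mod fs = 12.4 MHz.
12.4 MHz ≤ fs/2 = 29.6 MHz, appears at 12.4 MHz.
165.2 MHz mod fs = 46.8 MHz.
46.8 MHz > fs/2 = 29.6 MHz, folds to fs − 46.8 MHz = 12.4 MHz.
195.4 MHz mod fs = 17.8 MHz.
17.8 MHz ≤ fs/2 = 29.6 MHz, appears at 17.8 MHz.
71.6 MHz and 165.2 MHz both map to 12.4 MHz.

12.4 MHz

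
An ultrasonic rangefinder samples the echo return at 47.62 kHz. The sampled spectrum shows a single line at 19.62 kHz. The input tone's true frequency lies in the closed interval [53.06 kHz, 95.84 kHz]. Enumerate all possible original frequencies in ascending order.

67.24 kHz, 75.62 kHz

Frequencies that alias to 19.62 kHz are k·fs ± 19.62 kHz for integer k ≥ 0.
k=0: 19.62 kHz.
k=1: 28 kHz, 67.24 kHz.
k=2: 75.62 kHz, 114.86 kHz.
k=3: 123.24 kHz, 162.48 kHz.
Within [53.06 kHz, 95.84 kHz]: 67.24 kHz, 75.62 kHz.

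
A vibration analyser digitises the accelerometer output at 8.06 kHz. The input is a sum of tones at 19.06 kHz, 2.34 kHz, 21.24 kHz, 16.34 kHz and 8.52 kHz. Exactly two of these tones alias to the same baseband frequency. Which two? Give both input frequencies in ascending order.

19.06 kHz, 21.24 kHz

fs/2 = 4.03 kHz.
19.06 kHz mod fs = 2.94 kHz.
2.94 kHz ≤ fs/2 = 4.03 kHz, appears at 2.94 kHz.
2.34 kHz ≤ fs/2 = 4.03 kHz, passes unchanged.
21.24 kHz mod fs = 5.12 kHz.
5.12 kHz > fs/2 = 4.03 kHz, folds to fs − 5.12 kHz = 2.94 kHz.
16.34 kHz mod fs = 0.22 kHz.
0.22 kHz ≤ fs/2 = 4.03 kHz, appears at 0.22 kHz.
8.52 kHz mod fs = 0.46 kHz.
0.46 kHz ≤ fs/2 = 4.03 kHz, appears at 0.46 kHz.
19.06 kHz and 21.24 kHz both map to 2.94 kHz.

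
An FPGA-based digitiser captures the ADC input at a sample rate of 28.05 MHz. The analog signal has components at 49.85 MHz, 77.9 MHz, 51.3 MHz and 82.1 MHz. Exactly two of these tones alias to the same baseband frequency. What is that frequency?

6.25 MHz

fs/2 = 14.025 MHz.
49.85 MHz mod fs = 21.8 MHz.
21.8 MHz > fs/2 = 14.025 MHz, folds to fs − 21.8 MHz = 6.25 MHz.
77.9 MHz mod fs = 21.8 MHz.
21.8 MHz > fs/2 = 14.025 MHz, folds to fs − 21.8 MHz = 6.25 MHz.
51.3 MHz mod fs = 23.25 MHz.
23.25 MHz > fs/2 = 14.025 MHz, folds to fs − 23.25 MHz = 4.8 MHz.
82.1 MHz mod fs = 26 MHz.
26 MHz > fs/2 = 14.025 MHz, folds to fs − 26 MHz = 2.05 MHz.
49.85 MHz and 77.9 MHz both map to 6.25 MHz.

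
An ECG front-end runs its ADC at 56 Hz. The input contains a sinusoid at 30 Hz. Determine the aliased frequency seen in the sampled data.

26 Hz

30 Hz > fs/2 = 28 Hz, folds to fs − 30 Hz = 26 Hz.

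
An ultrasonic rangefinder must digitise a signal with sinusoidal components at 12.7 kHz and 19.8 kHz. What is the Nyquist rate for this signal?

Highest-frequency component: 19.8 kHz.
Nyquist rate = 2 × 19.8 kHz = 39.6 kHz.

39.6 kHz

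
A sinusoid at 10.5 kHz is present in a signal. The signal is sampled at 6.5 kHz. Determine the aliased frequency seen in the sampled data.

10.5 kHz mod fs = 4 kHz.
4 kHz > fs/2 = 3.25 kHz, folds to fs − 4 kHz = 2.5 kHz.

2.5 kHz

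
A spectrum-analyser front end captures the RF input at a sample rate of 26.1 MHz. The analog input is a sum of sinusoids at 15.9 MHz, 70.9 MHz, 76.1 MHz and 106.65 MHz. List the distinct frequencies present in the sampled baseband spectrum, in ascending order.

2.2 MHz, 2.25 MHz, 7.4 MHz, 10.2 MHz

fs/2 = 13.05 MHz.
15.9 MHz > fs/2 = 13.05 MHz, folds to fs − 15.9 MHz = 10.2 MHz.
70.9 MHz mod fs = 18.7 MHz.
18.7 MHz > fs/2 = 13.05 MHz, folds to fs − 18.7 MHz = 7.4 MHz.
76.1 MHz mod fs = 23.9 MHz.
23.9 MHz > fs/2 = 13.05 MHz, folds to fs − 23.9 MHz = 2.2 MHz.
106.65 MHz mod fs = 2.25 MHz.
2.25 MHz ≤ fs/2 = 13.05 MHz, appears at 2.25 MHz.
Distinct values: {2.2 MHz, 2.25 MHz, 7.4 MHz, 10.2 MHz}.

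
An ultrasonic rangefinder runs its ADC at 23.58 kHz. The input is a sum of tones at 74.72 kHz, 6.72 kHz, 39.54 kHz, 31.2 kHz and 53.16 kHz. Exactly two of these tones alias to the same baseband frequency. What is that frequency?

fs/2 = 11.79 kHz.
74.72 kHz mod fs = 3.98 kHz.
3.98 kHz ≤ fs/2 = 11.79 kHz, appears at 3.98 kHz.
6.72 kHz ≤ fs/2 = 11.79 kHz, passes unchanged.
39.54 kHz mod fs = 15.96 kHz.
15.96 kHz > fs/2 = 11.79 kHz, folds to fs − 15.96 kHz = 7.62 kHz.
31.2 kHz mod fs = 7.62 kHz.
7.62 kHz ≤ fs/2 = 11.79 kHz, appears at 7.62 kHz.
53.16 kHz mod fs = 6 kHz.
6 kHz ≤ fs/2 = 11.79 kHz, appears at 6 kHz.
31.2 kHz and 39.54 kHz both map to 7.62 kHz.

7.62 kHz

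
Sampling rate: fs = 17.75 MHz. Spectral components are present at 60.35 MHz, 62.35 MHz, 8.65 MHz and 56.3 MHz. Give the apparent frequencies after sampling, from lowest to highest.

3.05 MHz, 7.1 MHz, 8.65 MHz

fs/2 = 8.875 MHz.
60.35 MHz mod fs = 7.1 MHz.
7.1 MHz ≤ fs/2 = 8.875 MHz, appears at 7.1 MHz.
62.35 MHz mod fs = 9.1 MHz.
9.1 MHz > fs/2 = 8.875 MHz, folds to fs − 9.1 MHz = 8.65 MHz.
8.65 MHz ≤ fs/2 = 8.875 MHz, passes unchanged.
56.3 MHz mod fs = 3.05 MHz.
3.05 MHz ≤ fs/2 = 8.875 MHz, appears at 3.05 MHz.
Distinct values: {3.05 MHz, 7.1 MHz, 8.65 MHz}.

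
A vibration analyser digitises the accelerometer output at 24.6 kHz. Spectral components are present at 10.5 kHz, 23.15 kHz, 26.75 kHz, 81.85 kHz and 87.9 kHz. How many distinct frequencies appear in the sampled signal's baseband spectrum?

4

fs/2 = 12.3 kHz.
10.5 kHz ≤ fs/2 = 12.3 kHz, passes unchanged.
23.15 kHz > fs/2 = 12.3 kHz, folds to fs − 23.15 kHz = 1.45 kHz.
26.75 kHz mod fs = 2.15 kHz.
2.15 kHz ≤ fs/2 = 12.3 kHz, appears at 2.15 kHz.
81.85 kHz mod fs = 8.05 kHz.
8.05 kHz ≤ fs/2 = 12.3 kHz, appears at 8.05 kHz.
87.9 kHz mod fs = 14.1 kHz.
14.1 kHz > fs/2 = 12.3 kHz, folds to fs − 14.1 kHz = 10.5 kHz.
Distinct values: {1.45 kHz, 2.15 kHz, 8.05 kHz, 10.5 kHz} → 4.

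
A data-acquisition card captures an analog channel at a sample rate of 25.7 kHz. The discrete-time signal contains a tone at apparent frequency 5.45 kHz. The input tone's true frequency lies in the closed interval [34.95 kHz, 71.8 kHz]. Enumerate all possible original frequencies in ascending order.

45.95 kHz, 56.85 kHz, 71.65 kHz

Frequencies that alias to 5.45 kHz are k·fs ± 5.45 kHz for integer k ≥ 0.
k=0: 5.45 kHz.
k=1: 20.25 kHz, 31.15 kHz.
k=2: 45.95 kHz, 56.85 kHz.
k=3: 71.65 kHz, 82.55 kHz.
k=4: 97.35 kHz, 108.25 kHz.
Within [34.95 kHz, 71.8 kHz]: 45.95 kHz, 56.85 kHz, 71.65 kHz.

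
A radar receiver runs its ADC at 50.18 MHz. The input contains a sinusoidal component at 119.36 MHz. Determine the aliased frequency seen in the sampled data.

119.36 MHz mod fs = 19 MHz.
19 MHz ≤ fs/2 = 25.09 MHz, appears at 19 MHz.

19 MHz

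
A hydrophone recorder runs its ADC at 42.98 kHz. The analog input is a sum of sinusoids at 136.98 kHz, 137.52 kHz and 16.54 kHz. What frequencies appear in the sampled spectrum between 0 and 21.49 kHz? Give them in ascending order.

8.04 kHz, 8.58 kHz, 16.54 kHz

fs/2 = 21.49 kHz.
136.98 kHz mod fs = 8.04 kHz.
8.04 kHz ≤ fs/2 = 21.49 kHz, appears at 8.04 kHz.
137.52 kHz mod fs = 8.58 kHz.
8.58 kHz ≤ fs/2 = 21.49 kHz, appears at 8.58 kHz.
16.54 kHz ≤ fs/2 = 21.49 kHz, passes unchanged.
Distinct values: {8.04 kHz, 8.58 kHz, 16.54 kHz}.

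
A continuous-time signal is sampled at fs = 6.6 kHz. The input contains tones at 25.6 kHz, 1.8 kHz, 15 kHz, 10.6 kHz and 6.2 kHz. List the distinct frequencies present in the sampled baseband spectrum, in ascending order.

fs/2 = 3.3 kHz.
25.6 kHz mod fs = 5.8 kHz.
5.8 kHz > fs/2 = 3.3 kHz, folds to fs − 5.8 kHz = 0.8 kHz.
1.8 kHz ≤ fs/2 = 3.3 kHz, passes unchanged.
15 kHz mod fs = 1.8 kHz.
1.8 kHz ≤ fs/2 = 3.3 kHz, appears at 1.8 kHz.
10.6 kHz mod fs = 4 kHz.
4 kHz > fs/2 = 3.3 kHz, folds to fs − 4 kHz = 2.6 kHz.
6.2 kHz > fs/2 = 3.3 kHz, folds to fs − 6.2 kHz = 0.4 kHz.
Distinct values: {0.4 kHz, 0.8 kHz, 1.8 kHz, 2.6 kHz}.

0.4 kHz, 0.8 kHz, 1.8 kHz, 2.6 kHz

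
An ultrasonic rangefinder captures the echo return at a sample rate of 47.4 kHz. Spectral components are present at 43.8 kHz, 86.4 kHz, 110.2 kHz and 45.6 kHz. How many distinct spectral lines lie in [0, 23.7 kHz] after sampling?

fs/2 = 23.7 kHz.
43.8 kHz > fs/2 = 23.7 kHz, folds to fs − 43.8 kHz = 3.6 kHz.
86.4 kHz mod fs = 39 kHz.
39 kHz > fs/2 = 23.7 kHz, folds to fs − 39 kHz = 8.4 kHz.
110.2 kHz mod fs = 15.4 kHz.
15.4 kHz ≤ fs/2 = 23.7 kHz, appears at 15.4 kHz.
45.6 kHz > fs/2 = 23.7 kHz, folds to fs − 45.6 kHz = 1.8 kHz.
Distinct values: {1.8 kHz, 3.6 kHz, 8.4 kHz, 15.4 kHz} → 4.

4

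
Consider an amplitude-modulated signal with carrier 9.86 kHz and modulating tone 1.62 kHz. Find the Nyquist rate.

22.96 kHz

AM sidebands sit at fc ± fm = 8.24 kHz and 11.48 kHz.
Highest-frequency component: 11.48 kHz.
Nyquist rate = 2 × 11.48 kHz = 22.96 kHz.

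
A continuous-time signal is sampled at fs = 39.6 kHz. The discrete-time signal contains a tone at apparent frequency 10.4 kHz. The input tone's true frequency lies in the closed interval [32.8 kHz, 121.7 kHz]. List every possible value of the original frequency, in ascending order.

50 kHz, 68.8 kHz, 89.6 kHz, 108.4 kHz

Frequencies that alias to 10.4 kHz are k·fs ± 10.4 kHz for integer k ≥ 0.
k=0: 10.4 kHz.
k=1: 29.2 kHz, 50 kHz.
k=2: 68.8 kHz, 89.6 kHz.
k=3: 108.4 kHz, 129.2 kHz.
k=4: 148 kHz, 168.8 kHz.
Within [32.8 kHz, 121.7 kHz]: 50 kHz, 68.8 kHz, 89.6 kHz, 108.4 kHz.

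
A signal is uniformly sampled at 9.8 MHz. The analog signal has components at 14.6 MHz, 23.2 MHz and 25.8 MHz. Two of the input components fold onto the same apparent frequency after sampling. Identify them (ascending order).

fs/2 = 4.9 MHz.
14.6 MHz mod fs = 4.8 MHz.
4.8 MHz ≤ fs/2 = 4.9 MHz, appears at 4.8 MHz.
23.2 MHz mod fs = 3.6 MHz.
3.6 MHz ≤ fs/2 = 4.9 MHz, appears at 3.6 MHz.
25.8 MHz mod fs = 6.2 MHz.
6.2 MHz > fs/2 = 4.9 MHz, folds to fs − 6.2 MHz = 3.6 MHz.
23.2 MHz and 25.8 MHz both map to 3.6 MHz.

23.2 MHz, 25.8 MHz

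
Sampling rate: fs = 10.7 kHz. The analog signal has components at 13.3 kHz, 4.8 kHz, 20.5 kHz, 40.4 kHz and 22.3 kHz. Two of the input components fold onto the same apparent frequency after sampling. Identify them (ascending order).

fs/2 = 5.35 kHz.
13.3 kHz mod fs = 2.6 kHz.
2.6 kHz ≤ fs/2 = 5.35 kHz, appears at 2.6 kHz.
4.8 kHz ≤ fs/2 = 5.35 kHz, passes unchanged.
20.5 kHz mod fs = 9.8 kHz.
9.8 kHz > fs/2 = 5.35 kHz, folds to fs − 9.8 kHz = 0.9 kHz.
40.4 kHz mod fs = 8.3 kHz.
8.3 kHz > fs/2 = 5.35 kHz, folds to fs − 8.3 kHz = 2.4 kHz.
22.3 kHz mod fs = 0.9 kHz.
0.9 kHz ≤ fs/2 = 5.35 kHz, appears at 0.9 kHz.
20.5 kHz and 22.3 kHz both map to 0.9 kHz.

20.5 kHz, 22.3 kHz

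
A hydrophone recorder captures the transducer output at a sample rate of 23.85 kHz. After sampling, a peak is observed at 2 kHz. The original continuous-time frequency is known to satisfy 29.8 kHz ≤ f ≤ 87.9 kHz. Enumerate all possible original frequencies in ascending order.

Frequencies that alias to 2 kHz are k·fs ± 2 kHz for integer k ≥ 0.
k=0: 2 kHz.
k=1: 21.85 kHz, 25.85 kHz.
k=2: 45.7 kHz, 49.7 kHz.
k=3: 69.55 kHz, 73.55 kHz.
k=4: 93.4 kHz, 97.4 kHz.
Within [29.8 kHz, 87.9 kHz]: 45.7 kHz, 49.7 kHz, 69.55 kHz, 73.55 kHz.

45.7 kHz, 49.7 kHz, 69.55 kHz, 73.55 kHz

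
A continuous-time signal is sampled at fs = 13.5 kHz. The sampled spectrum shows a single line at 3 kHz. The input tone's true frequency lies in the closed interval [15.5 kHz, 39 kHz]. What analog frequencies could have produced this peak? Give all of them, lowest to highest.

16.5 kHz, 24 kHz, 30 kHz, 37.5 kHz

Frequencies that alias to 3 kHz are k·fs ± 3 kHz for integer k ≥ 0.
k=0: 3 kHz.
k=1: 10.5 kHz, 16.5 kHz.
k=2: 24 kHz, 30 kHz.
k=3: 37.5 kHz, 43.5 kHz.
k=4: 51 kHz, 57 kHz.
Within [15.5 kHz, 39 kHz]: 16.5 kHz, 24 kHz, 30 kHz, 37.5 kHz.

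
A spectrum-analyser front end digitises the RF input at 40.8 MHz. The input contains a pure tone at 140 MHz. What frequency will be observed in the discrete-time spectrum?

140 MHz mod fs = 17.6 MHz.
17.6 MHz ≤ fs/2 = 20.4 MHz, appears at 17.6 MHz.

17.6 MHz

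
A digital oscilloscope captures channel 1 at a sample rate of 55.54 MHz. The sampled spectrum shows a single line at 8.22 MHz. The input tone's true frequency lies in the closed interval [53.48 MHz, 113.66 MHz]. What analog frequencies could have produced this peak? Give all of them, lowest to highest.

Frequencies that alias to 8.22 MHz are k·fs ± 8.22 MHz for integer k ≥ 0.
k=0: 8.22 MHz.
k=1: 47.32 MHz, 63.76 MHz.
k=2: 102.86 MHz, 119.3 MHz.
k=3: 158.4 MHz, 174.84 MHz.
Within [53.48 MHz, 113.66 MHz]: 63.76 MHz, 102.86 MHz.

63.76 MHz, 102.86 MHz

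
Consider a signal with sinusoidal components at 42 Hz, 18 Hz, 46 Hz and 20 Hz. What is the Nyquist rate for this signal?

Highest-frequency component: 46 Hz.
Nyquist rate = 2 × 46 Hz = 92 Hz.

92 Hz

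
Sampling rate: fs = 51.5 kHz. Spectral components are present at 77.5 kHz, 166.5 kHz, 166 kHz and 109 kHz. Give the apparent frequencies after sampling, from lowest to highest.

6 kHz, 11.5 kHz, 12 kHz, 25.5 kHz

fs/2 = 25.75 kHz.
77.5 kHz mod fs = 26 kHz.
26 kHz > fs/2 = 25.75 kHz, folds to fs − 26 kHz = 25.5 kHz.
166.5 kHz mod fs = 12 kHz.
12 kHz ≤ fs/2 = 25.75 kHz, appears at 12 kHz.
166 kHz mod fs = 11.5 kHz.
11.5 kHz ≤ fs/2 = 25.75 kHz, appears at 11.5 kHz.
109 kHz mod fs = 6 kHz.
6 kHz ≤ fs/2 = 25.75 kHz, appears at 6 kHz.
Distinct values: {6 kHz, 11.5 kHz, 12 kHz, 25.5 kHz}.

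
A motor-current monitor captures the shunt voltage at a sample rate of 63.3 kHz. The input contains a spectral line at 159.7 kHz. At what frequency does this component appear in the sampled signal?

159.7 kHz mod fs = 33.1 kHz.
33.1 kHz > fs/2 = 31.65 kHz, folds to fs − 33.1 kHz = 30.2 kHz.

30.2 kHz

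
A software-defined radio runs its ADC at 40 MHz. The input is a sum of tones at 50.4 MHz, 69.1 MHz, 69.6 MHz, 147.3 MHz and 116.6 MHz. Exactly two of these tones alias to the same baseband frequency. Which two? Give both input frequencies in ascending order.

50.4 MHz, 69.6 MHz

fs/2 = 20 MHz.
50.4 MHz mod fs = 10.4 MHz.
10.4 MHz ≤ fs/2 = 20 MHz, appears at 10.4 MHz.
69.1 MHz mod fs = 29.1 MHz.
29.1 MHz > fs/2 = 20 MHz, folds to fs − 29.1 MHz = 10.9 MHz.
69.6 MHz mod fs = 29.6 MHz.
29.6 MHz > fs/2 = 20 MHz, folds to fs − 29.6 MHz = 10.4 MHz.
147.3 MHz mod fs = 27.3 MHz.
27.3 MHz > fs/2 = 20 MHz, folds to fs − 27.3 MHz = 12.7 MHz.
116.6 MHz mod fs = 36.6 MHz.
36.6 MHz > fs/2 = 20 MHz, folds to fs − 36.6 MHz = 3.4 MHz.
50.4 MHz and 69.6 MHz both map to 10.4 MHz.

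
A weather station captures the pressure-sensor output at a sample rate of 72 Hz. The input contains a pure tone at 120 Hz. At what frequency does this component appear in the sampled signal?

24 Hz

120 Hz mod fs = 48 Hz.
48 Hz > fs/2 = 36 Hz, folds to fs − 48 Hz = 24 Hz.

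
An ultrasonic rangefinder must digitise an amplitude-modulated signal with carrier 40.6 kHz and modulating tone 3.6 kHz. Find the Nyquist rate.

88.4 kHz

AM sidebands sit at fc ± fm = 37 kHz and 44.2 kHz.
Highest-frequency component: 44.2 kHz.
Nyquist rate = 2 × 44.2 kHz = 88.4 kHz.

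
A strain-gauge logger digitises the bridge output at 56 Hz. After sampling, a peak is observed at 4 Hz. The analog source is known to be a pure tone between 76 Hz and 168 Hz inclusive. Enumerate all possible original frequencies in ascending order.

Frequencies that alias to 4 Hz are k·fs ± 4 Hz for integer k ≥ 0.
k=0: 4 Hz.
k=1: 52 Hz, 60 Hz.
k=2: 108 Hz, 116 Hz.
k=3: 164 Hz, 172 Hz.
k=4: 220 Hz, 228 Hz.
Within [76 Hz, 168 Hz]: 108 Hz, 116 Hz, 164 Hz.

108 Hz, 116 Hz, 164 Hz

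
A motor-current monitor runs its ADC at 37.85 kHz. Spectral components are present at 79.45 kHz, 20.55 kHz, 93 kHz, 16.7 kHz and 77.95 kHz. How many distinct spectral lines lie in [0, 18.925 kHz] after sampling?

4

fs/2 = 18.925 kHz.
79.45 kHz mod fs = 3.75 kHz.
3.75 kHz ≤ fs/2 = 18.925 kHz, appears at 3.75 kHz.
20.55 kHz > fs/2 = 18.925 kHz, folds to fs − 20.55 kHz = 17.3 kHz.
93 kHz mod fs = 17.3 kHz.
17.3 kHz ≤ fs/2 = 18.925 kHz, appears at 17.3 kHz.
16.7 kHz ≤ fs/2 = 18.925 kHz, passes unchanged.
77.95 kHz mod fs = 2.25 kHz.
2.25 kHz ≤ fs/2 = 18.925 kHz, appears at 2.25 kHz.
Distinct values: {2.25 kHz, 3.75 kHz, 16.7 kHz, 17.3 kHz} → 4.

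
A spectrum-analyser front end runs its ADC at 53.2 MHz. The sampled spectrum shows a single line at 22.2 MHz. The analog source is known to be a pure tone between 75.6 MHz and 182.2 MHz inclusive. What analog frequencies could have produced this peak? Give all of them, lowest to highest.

84.2 MHz, 128.6 MHz, 137.4 MHz, 181.8 MHz

Frequencies that alias to 22.2 MHz are k·fs ± 22.2 MHz for integer k ≥ 0.
k=0: 22.2 MHz.
k=1: 31 MHz, 75.4 MHz.
k=2: 84.2 MHz, 128.6 MHz.
k=3: 137.4 MHz, 181.8 MHz.
k=4: 190.6 MHz, 235 MHz.
Within [75.6 MHz, 182.2 MHz]: 84.2 MHz, 128.6 MHz, 137.4 MHz, 181.8 MHz.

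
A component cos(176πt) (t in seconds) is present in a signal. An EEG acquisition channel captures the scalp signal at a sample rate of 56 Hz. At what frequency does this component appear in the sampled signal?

ω = 176π rad/s → f = ω/(2π) = 88 Hz.
88 Hz mod fs = 32 Hz.
32 Hz > fs/2 = 28 Hz, folds to fs − 32 Hz = 24 Hz.

24 Hz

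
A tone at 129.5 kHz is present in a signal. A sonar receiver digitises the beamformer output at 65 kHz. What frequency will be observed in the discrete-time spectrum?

0.5 kHz

129.5 kHz mod fs = 64.5 kHz.
64.5 kHz > fs/2 = 32.5 kHz, folds to fs − 64.5 kHz = 0.5 kHz.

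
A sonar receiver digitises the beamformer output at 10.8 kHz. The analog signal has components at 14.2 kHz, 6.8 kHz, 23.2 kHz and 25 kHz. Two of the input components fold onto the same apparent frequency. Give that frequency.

fs/2 = 5.4 kHz.
14.2 kHz mod fs = 3.4 kHz.
3.4 kHz ≤ fs/2 = 5.4 kHz, appears at 3.4 kHz.
6.8 kHz > fs/2 = 5.4 kHz, folds to fs − 6.8 kHz = 4 kHz.
23.2 kHz mod fs = 1.6 kHz.
1.6 kHz ≤ fs/2 = 5.4 kHz, appears at 1.6 kHz.
25 kHz mod fs = 3.4 kHz.
3.4 kHz ≤ fs/2 = 5.4 kHz, appears at 3.4 kHz.
14.2 kHz and 25 kHz both map to 3.4 kHz.

3.4 kHz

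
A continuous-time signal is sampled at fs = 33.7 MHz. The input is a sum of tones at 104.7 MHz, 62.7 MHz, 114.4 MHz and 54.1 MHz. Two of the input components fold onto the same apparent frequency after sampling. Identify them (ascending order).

fs/2 = 16.85 MHz.
104.7 MHz mod fs = 3.6 MHz.
3.6 MHz ≤ fs/2 = 16.85 MHz, appears at 3.6 MHz.
62.7 MHz mod fs = 29 MHz.
29 MHz > fs/2 = 16.85 MHz, folds to fs − 29 MHz = 4.7 MHz.
114.4 MHz mod fs = 13.3 MHz.
13.3 MHz ≤ fs/2 = 16.85 MHz, appears at 13.3 MHz.
54.1 MHz mod fs = 20.4 MHz.
20.4 MHz > fs/2 = 16.85 MHz, folds to fs − 20.4 MHz = 13.3 MHz.
54.1 MHz and 114.4 MHz both map to 13.3 MHz.

54.1 MHz, 114.4 MHz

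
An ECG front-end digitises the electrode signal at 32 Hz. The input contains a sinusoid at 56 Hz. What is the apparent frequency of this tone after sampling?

8 Hz

56 Hz mod fs = 24 Hz.
24 Hz > fs/2 = 16 Hz, folds to fs − 24 Hz = 8 Hz.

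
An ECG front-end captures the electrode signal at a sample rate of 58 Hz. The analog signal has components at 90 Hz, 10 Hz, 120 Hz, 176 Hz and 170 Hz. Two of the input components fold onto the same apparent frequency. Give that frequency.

fs/2 = 29 Hz.
90 Hz mod fs = 32 Hz.
32 Hz > fs/2 = 29 Hz, folds to fs − 32 Hz = 26 Hz.
10 Hz ≤ fs/2 = 29 Hz, passes unchanged.
120 Hz mod fs = 4 Hz.
4 Hz ≤ fs/2 = 29 Hz, appears at 4 Hz.
176 Hz mod fs = 2 Hz.
2 Hz ≤ fs/2 = 29 Hz, appears at 2 Hz.
170 Hz mod fs = 54 Hz.
54 Hz > fs/2 = 29 Hz, folds to fs − 54 Hz = 4 Hz.
120 Hz and 170 Hz both map to 4 Hz.

4 Hz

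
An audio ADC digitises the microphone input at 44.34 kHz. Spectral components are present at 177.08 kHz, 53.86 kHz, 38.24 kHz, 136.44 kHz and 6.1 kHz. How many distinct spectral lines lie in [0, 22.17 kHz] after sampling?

fs/2 = 22.17 kHz.
177.08 kHz mod fs = 44.06 kHz.
44.06 kHz > fs/2 = 22.17 kHz, folds to fs − 44.06 kHz = 0.28 kHz.
53.86 kHz mod fs = 9.52 kHz.
9.52 kHz ≤ fs/2 = 22.17 kHz, appears at 9.52 kHz.
38.24 kHz > fs/2 = 22.17 kHz, folds to fs − 38.24 kHz = 6.1 kHz.
136.44 kHz mod fs = 3.42 kHz.
3.42 kHz ≤ fs/2 = 22.17 kHz, appears at 3.42 kHz.
6.1 kHz ≤ fs/2 = 22.17 kHz, passes unchanged.
Distinct values: {0.28 kHz, 3.42 kHz, 6.1 kHz, 9.52 kHz} → 4.

4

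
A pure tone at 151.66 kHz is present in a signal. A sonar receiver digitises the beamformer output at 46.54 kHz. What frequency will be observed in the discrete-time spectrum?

12.04 kHz

151.66 kHz mod fs = 12.04 kHz.
12.04 kHz ≤ fs/2 = 23.27 kHz, appears at 12.04 kHz.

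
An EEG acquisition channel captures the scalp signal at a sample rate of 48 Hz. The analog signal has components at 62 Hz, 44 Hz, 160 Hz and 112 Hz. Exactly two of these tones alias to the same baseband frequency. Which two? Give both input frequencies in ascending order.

fs/2 = 24 Hz.
62 Hz mod fs = 14 Hz.
14 Hz ≤ fs/2 = 24 Hz, appears at 14 Hz.
44 Hz > fs/2 = 24 Hz, folds to fs − 44 Hz = 4 Hz.
160 Hz mod fs = 16 Hz.
16 Hz ≤ fs/2 = 24 Hz, appears at 16 Hz.
112 Hz mod fs = 16 Hz.
16 Hz ≤ fs/2 = 24 Hz, appears at 16 Hz.
112 Hz and 160 Hz both map to 16 Hz.

112 Hz, 160 Hz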